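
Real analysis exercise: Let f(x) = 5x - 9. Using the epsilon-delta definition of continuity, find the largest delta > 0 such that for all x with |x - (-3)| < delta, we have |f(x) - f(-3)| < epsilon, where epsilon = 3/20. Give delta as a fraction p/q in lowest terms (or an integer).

We compute f(-3) = 5*(-3) - 9 = -24.
|f(x) - f(-3)| = |5x - 9 - (-24)| = |5(x - (-3))| = 5|x - (-3)|.
We need 5|x - (-3)| < 3/20, i.e. |x - (-3)| < 3/20 / 5 = 3/100.
So any delta <= 3/100 works. Conversely, if delta > 3/100, then x = -3 + 3/100 satisfies |x - (-3)| = 3/100 < delta but |f(x) - f(-3)| = 5 * 3/100 = 3/20, which is not < 3/20; so no larger delta works.
Hence the largest such delta is 3/100.

3/100


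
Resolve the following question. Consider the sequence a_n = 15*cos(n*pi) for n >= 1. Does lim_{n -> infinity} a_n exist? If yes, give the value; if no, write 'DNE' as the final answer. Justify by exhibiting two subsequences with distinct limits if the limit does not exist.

Examine the behaviour of a_n along subsequences.
cos(n*pi) = (-1)^n, so a_n = 15*(-1)^n. a_{2k} = 15 -> 15. a_{2k+1} = -15 -> -15.
Since these two subsequential limits are 15 and -15, distinct, the full sequence cannot converge (a convergent sequence has all subsequences tending to the same limit). So lim a_n does not exist.

DNE


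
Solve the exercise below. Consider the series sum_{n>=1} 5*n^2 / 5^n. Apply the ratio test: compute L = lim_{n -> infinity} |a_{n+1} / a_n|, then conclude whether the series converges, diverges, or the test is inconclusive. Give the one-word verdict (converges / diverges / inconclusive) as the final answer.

Let a_n denote the general term. Form the ratio a_{n+1}/a_n and simplify:
a_{n+1}/a_n = (n + 1)^2/(5*n^2)
Take the limit as n -> infinity: L = 1/5.
Since L = 1/5 < 1, the ratio test implies the series converges.

converges


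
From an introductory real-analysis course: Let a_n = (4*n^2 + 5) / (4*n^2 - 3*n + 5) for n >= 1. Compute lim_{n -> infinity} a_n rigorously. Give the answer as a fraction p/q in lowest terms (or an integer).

Divide numerator and denominator by n^2, the highest power:
numerator / n^2 = 4 + 5/n^2
denominator / n^2 = 4 - 3/n + 5/n^2
As n -> infinity, all terms of the form c/n^k (k >= 1) tend to 0.
So numerator / n^2 -> 4 and denominator / n^2 -> 4.
Therefore lim a_n = 1.

1


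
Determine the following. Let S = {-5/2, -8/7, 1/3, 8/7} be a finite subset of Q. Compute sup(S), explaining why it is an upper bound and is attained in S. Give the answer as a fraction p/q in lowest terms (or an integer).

S is finite, so sup(S) = max(S).
Sorted decreasing:
8/7, 1/3, -8/7, -5/2
The extremum is 8/7.
For every x in S, x <= 8/7. And 8/7 is in S, so it is attained.
Therefore sup(S) = 8/7.

8/7


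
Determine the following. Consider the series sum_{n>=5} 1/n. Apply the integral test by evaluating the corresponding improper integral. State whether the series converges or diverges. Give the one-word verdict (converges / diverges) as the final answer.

Let f(x) = 1/x. Then f is positive, continuous, and decreasing on [5, infinity), so the integral test applies.
Compute the improper integral int_{5}^infinity f(x) dx:
  antiderivative F(x) = log(x).
  As x -> infinity, log(x) -> infinity.
  So int = infinity - log(5) = infinity. By the integral test, the series diverges.

diverges


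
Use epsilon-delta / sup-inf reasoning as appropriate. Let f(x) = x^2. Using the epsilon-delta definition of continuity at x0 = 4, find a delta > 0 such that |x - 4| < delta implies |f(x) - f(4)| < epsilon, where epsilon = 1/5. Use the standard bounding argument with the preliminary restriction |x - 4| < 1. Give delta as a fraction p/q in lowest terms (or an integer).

Factor: |x^2 - (4)^2| = |x - 4| * |x + 4|.
Impose |x - 4| < 1 first. Then |x + 4| = |(x - 4) + 2*(4)| <= |x - 4| + 2*|4| < 1 + 8 = 9.
So |x^2 - (4)^2| < delta * 9.
We need delta * 9 <= 1/5, i.e. delta <= 1/5/9 = 1/45.
Since 1/45 < 1, this is tighter than 1; take delta = 1/45.
So delta = 1/45 works.

1/45


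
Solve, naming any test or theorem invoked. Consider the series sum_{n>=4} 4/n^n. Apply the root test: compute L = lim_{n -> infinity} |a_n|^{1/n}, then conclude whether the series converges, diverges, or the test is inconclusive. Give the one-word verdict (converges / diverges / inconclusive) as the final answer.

Let a_n denote the general term. Form |a_n|^(1/n) and simplify:
|a_n|^(1/n) = 2^(2/n)/n
Take the limit as n -> infinity: L = 0.
Since L = 0 < 1, the root test implies convergence.

converges


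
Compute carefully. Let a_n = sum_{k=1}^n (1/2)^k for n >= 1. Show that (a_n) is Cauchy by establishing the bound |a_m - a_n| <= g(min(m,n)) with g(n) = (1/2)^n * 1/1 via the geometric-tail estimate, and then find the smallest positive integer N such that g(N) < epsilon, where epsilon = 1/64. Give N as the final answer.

For m > n >= 1: |a_m - a_n| = sum_{k=n+1}^m (1/2)^k < sum_{k=n+1}^infinity (1/2)^k = (1/2)^(n+1) / (1 - 1/2) = (1/2)^n * (1/2) * (2/1) = (1/2)^n * 1/1.
So g(n) = (1/2)^n / 1. Since g(n) -> 0, (a_n) is Cauchy.
Now solve g(N) < 1/64: (1/2)^N / 1 < 1/64 <=> 2^N > 1 / (1 * 1/64) = 64.
Check powers of 2: 2^6 = 64 <= 64, 2^7 = 128 > 64.
So the smallest such N is 7. Check: g(7) = 1/(1 * 128) = 1/128 < 1/64.

7


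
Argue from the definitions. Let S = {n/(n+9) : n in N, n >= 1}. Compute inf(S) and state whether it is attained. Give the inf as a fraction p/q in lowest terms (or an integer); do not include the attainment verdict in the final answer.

Analysis:
- Values: 1/10, 2/11, 1/4, 4/13, ... strictly increasing.
- Minimum is 1/10 (n=1); inf = 1/10 (attained).
- n/(n+9) = 1 - 9/(n+9) -> 1 from below as n -> infinity, and never equals 1.
- So sup = 1 (not attained).
Conclusion: inf(S) = 1/10, attained in S.

1/10


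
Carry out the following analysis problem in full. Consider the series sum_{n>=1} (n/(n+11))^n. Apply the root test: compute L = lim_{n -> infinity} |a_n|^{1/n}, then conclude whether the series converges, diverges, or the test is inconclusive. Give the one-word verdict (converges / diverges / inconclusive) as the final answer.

Let a_n denote the general term. Form |a_n|^(1/n) and simplify:
|a_n|^(1/n) = n/(n + 11)
Take the limit as n -> infinity: L = 1.
Since L = 1, the root test is inconclusive. (In fact a_n = (n/(n+11))^n -> e^(-11) != 0, so the nth-term test shows divergence; but the root test itself gives no conclusion.)

inconclusive


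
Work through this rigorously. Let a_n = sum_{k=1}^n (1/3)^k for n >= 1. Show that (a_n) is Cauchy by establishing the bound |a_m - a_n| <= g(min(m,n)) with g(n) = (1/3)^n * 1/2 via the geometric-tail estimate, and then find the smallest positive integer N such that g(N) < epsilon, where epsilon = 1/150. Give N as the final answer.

For m > n >= 1: |a_m - a_n| = sum_{k=n+1}^m (1/3)^k < sum_{k=n+1}^infinity (1/3)^k = (1/3)^(n+1) / (1 - 1/3) = (1/3)^n * (1/3) * (3/2) = (1/3)^n * 1/2.
So g(n) = (1/3)^n / 2. Since g(n) -> 0, (a_n) is Cauchy.
Now solve g(N) < 1/150: (1/3)^N / 2 < 1/150 <=> 3^N > 1 / (2 * 1/150) = 75.
Check powers of 3: 3^3 = 27 <= 75, 3^4 = 81 > 75.
So the smallest such N is 4. Check: g(4) = 1/(2 * 81) = 1/162 < 1/150.

4


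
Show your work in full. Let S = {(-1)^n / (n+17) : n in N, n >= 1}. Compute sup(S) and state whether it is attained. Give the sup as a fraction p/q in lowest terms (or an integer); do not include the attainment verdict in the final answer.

Analysis:
- Values: -1/18, 1/19, -1/20, 1/21, -1/22, ...
- Positive terms (even n): 1/(2+17), 1/(4+17), ... decreasing -> max = 1/19 (n=2).
- Negative terms (odd n): -1/(1+17), -1/(3+17), ... increasing -> min = -1/18 (n=1).
- So sup = 1/19 (attained at n=2); inf = -1/18 (attained at n=1).
Conclusion: sup(S) = 1/19, attained in S.

1/19


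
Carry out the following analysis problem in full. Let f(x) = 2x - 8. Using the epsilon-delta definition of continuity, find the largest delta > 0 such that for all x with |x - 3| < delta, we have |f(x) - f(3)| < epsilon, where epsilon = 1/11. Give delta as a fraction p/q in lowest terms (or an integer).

We compute f(3) = 2*(3) - 8 = -2.
|f(x) - f(3)| = |2x - 8 - (-2)| = |2(x - 3)| = 2|x - 3|.
We need 2|x - 3| < 1/11, i.e. |x - 3| < 1/11 / 2 = 1/22.
So any delta <= 1/22 works. Conversely, if delta > 1/22, then x = 3 + 1/22 satisfies |x - 3| = 1/22 < delta but |f(x) - f(3)| = 2 * 1/22 = 1/11, which is not < 1/11; so no larger delta works.
Hence the largest such delta is 1/22.

1/22


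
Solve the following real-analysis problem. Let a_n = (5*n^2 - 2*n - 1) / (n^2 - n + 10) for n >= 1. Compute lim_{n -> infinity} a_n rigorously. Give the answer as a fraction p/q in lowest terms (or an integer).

Divide numerator and denominator by n^2, the highest power:
numerator / n^2 = 5 - 2/n - 1/n^2
denominator / n^2 = 1 - 1/n + 10/n^2
As n -> infinity, all terms of the form c/n^k (k >= 1) tend to 0.
So numerator / n^2 -> 5 and denominator / n^2 -> 1.
Therefore lim a_n = 5.

5


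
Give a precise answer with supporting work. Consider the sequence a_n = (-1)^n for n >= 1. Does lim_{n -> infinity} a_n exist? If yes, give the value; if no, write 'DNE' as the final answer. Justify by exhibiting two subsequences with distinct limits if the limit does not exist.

Examine the behaviour of a_n along subsequences.
Even-n subsequence a_{2k} = 1 -> 1. Odd-n subsequence a_{2k+1} = -1 -> -1.
Since these two subsequential limits are 1 and -1, distinct, the full sequence cannot converge (a convergent sequence has all subsequences tending to the same limit). So lim a_n does not exist.

DNE


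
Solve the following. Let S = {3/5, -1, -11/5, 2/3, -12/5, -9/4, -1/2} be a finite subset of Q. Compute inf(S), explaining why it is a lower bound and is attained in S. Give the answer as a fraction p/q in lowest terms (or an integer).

S is finite, so inf(S) = min(S).
Sorted increasing:
-12/5, -9/4, -11/5, -1, -1/2, 3/5, 2/3
The extremum is -12/5.
For every x in S, x >= -12/5. And -12/5 is in S, so it is attained.
Therefore inf(S) = -12/5.

-12/5


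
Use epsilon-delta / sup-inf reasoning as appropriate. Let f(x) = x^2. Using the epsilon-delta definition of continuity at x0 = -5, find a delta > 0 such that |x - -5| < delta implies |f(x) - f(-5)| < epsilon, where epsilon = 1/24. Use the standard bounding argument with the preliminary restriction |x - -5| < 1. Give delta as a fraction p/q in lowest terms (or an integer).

Factor: |x^2 - (-5)^2| = |x - -5| * |x + -5|.
Impose |x - -5| < 1 first. Then |x + -5| = |(x - -5) + 2*(-5)| <= |x - -5| + 2*|-5| < 1 + 10 = 11.
So |x^2 - (-5)^2| < delta * 11.
We need delta * 11 <= 1/24, i.e. delta <= 1/24/11 = 1/264.
Since 1/264 < 1, this is tighter than 1; take delta = 1/264.
So delta = 1/264 works.

1/264


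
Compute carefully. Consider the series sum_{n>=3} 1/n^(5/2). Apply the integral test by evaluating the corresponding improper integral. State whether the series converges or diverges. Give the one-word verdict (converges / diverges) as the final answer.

Let f(x) = x^(-5/2). Then f is positive, continuous, and decreasing on [3, infinity), so the integral test applies.
Compute the improper integral int_{3}^infinity f(x) dx:
  antiderivative F(x) = -2/(3*x^(3/2)).
  As x -> infinity, F(x) -> 0 (since p = 5/2 > 1).
  So int = F(infinity) - F(3) = 0 - (-2*sqrt(3)/27) = 2*sqrt(3)/27.
  Finite, so by the integral test, the series converges.

converges


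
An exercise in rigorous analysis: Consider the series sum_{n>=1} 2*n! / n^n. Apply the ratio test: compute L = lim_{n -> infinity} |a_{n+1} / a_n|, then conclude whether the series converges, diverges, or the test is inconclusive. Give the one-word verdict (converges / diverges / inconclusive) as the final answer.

Let a_n denote the general term. Form the ratio a_{n+1}/a_n and simplify:
a_{n+1}/a_n = (n/(n + 1))^n
Take the limit as n -> infinity: L = exp(-1).
Since L = exp(-1) < 1, the ratio test implies the series converges.

converges


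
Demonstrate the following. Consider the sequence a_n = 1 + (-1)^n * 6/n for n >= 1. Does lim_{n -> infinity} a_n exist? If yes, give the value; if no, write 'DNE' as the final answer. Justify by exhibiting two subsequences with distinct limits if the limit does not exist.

Examine the behaviour of a_n along subsequences.
Even-n subsequence a_{2k} = 1 + 6/(2k) -> 1. Odd-n subsequence a_{2k+1} = 1 - 6/(2k+1) -> 1. Both tend to 1, which suggests the limit is 1; verify directly.
|a_n - 1| = |(-1)^n * 6/n| = 6/n for every n >= 1.
Given epsilon > 0, choose a positive integer N > 6/epsilon. Then for all n >= N, |a_n - 1| = 6/n <= 6/N < epsilon.
So by the definition of the limit, lim a_n exists and equals 1.

1


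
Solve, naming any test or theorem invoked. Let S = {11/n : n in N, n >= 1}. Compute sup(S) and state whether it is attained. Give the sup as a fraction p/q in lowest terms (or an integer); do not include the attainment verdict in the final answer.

Analysis:
- Values: 11, 11/2, 11/3, 11/4, ... strictly decreasing.
- The maximum is 11 (n=1); sup = 11 (attained).
- The set is bounded below by 0; 11/n -> 0 so 0 is the greatest lower bound.
- 0 is not in the set, so inf = 0 is not attained.
Conclusion: sup(S) = 11, attained in S.

11


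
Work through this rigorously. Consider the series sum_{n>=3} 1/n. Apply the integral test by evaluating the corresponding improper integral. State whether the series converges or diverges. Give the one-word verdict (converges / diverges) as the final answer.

Let f(x) = 1/x. Then f is positive, continuous, and decreasing on [3, infinity), so the integral test applies.
Compute the improper integral int_{3}^infinity f(x) dx:
  antiderivative F(x) = log(x).
  As x -> infinity, log(x) -> infinity.
  So int = infinity - log(3) = infinity. By the integral test, the series diverges.

diverges


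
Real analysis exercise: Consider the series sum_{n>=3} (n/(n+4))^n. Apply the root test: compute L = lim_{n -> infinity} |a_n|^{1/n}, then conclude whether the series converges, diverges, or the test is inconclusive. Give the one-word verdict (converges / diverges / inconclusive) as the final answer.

Let a_n denote the general term. Form |a_n|^(1/n) and simplify:
|a_n|^(1/n) = n/(n + 4)
Take the limit as n -> infinity: L = 1.
Since L = 1, the root test is inconclusive. (In fact a_n = (n/(n+4))^n -> e^(-4) != 0, so the nth-term test shows divergence; but the root test itself gives no conclusion.)

inconclusive


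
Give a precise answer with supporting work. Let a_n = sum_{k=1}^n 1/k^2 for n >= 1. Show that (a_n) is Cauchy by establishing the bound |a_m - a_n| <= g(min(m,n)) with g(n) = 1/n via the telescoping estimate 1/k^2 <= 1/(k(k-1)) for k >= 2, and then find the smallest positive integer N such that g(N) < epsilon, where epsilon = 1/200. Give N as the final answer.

For m > n >= 1: |a_m - a_n| = sum_{k=n+1}^m 1/k^2.
Use 1/k^2 <= 1/(k(k-1)) = 1/(k-1) - 1/k for k >= 2:
sum_{k=n+1}^m 1/k^2 <= sum_{k=n+1}^m (1/(k-1) - 1/k) = 1/n - 1/m <= 1/n.
By symmetry the same bound holds with n,m swapped, so |a_m - a_n| <= 1/min(m,n) = g(min(m,n)). Since g(n) -> 0, (a_n) is Cauchy.
Now solve g(N) < 1/200: 1/N < 1/200 <=> N > 1/(1/200) = 200.
The smallest integer strictly greater than 200 is N = 201.
Check: g(201) = 1/201 < 1/200; g(200) = 1/200 >= 1/200. So N = 201.

201


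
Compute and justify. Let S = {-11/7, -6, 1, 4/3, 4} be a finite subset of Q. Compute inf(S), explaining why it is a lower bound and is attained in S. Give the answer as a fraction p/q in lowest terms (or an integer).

S is finite, so inf(S) = min(S).
Sorted increasing:
-6, -11/7, 1, 4/3, 4
The extremum is -6.
For every x in S, x >= -6. And -6 is in S, so it is attained.
Therefore inf(S) = -6.

-6


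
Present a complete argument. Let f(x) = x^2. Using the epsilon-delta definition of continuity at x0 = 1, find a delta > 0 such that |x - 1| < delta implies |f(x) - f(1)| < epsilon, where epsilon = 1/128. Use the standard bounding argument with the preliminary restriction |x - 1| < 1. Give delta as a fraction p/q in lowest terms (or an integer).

Factor: |x^2 - (1)^2| = |x - 1| * |x + 1|.
Impose |x - 1| < 1 first. Then |x + 1| = |(x - 1) + 2*(1)| <= |x - 1| + 2*|1| < 1 + 2 = 3.
So |x^2 - (1)^2| < delta * 3.
We need delta * 3 <= 1/128, i.e. delta <= 1/128/3 = 1/384.
Since 1/384 < 1, this is tighter than 1; take delta = 1/384.
So delta = 1/384 works.

1/384


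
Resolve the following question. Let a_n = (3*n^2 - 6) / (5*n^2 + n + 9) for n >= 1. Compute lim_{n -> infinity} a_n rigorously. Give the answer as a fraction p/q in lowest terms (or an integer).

Divide numerator and denominator by n^2, the highest power:
numerator / n^2 = 3 - 6/n^2
denominator / n^2 = 5 + 1/n + 9/n^2
As n -> infinity, all terms of the form c/n^k (k >= 1) tend to 0.
So numerator / n^2 -> 3 and denominator / n^2 -> 5.
Therefore lim a_n = 3/5.

3/5


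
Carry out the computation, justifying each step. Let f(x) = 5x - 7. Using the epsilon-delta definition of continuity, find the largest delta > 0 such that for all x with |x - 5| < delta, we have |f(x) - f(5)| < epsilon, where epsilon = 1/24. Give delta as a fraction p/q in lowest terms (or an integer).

We compute f(5) = 5*(5) - 7 = 18.
|f(x) - f(5)| = |5x - 7 - (18)| = |5(x - 5)| = 5|x - 5|.
We need 5|x - 5| < 1/24, i.e. |x - 5| < 1/24 / 5 = 1/120.
So any delta <= 1/120 works. Conversely, if delta > 1/120, then x = 5 + 1/120 satisfies |x - 5| = 1/120 < delta but |f(x) - f(5)| = 5 * 1/120 = 1/24, which is not < 1/24; so no larger delta works.
Hence the largest such delta is 1/120.

1/120


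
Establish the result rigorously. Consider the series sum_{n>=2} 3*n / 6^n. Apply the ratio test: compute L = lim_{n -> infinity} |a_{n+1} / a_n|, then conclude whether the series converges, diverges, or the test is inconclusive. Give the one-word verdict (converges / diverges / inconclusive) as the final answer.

Let a_n denote the general term. Form the ratio a_{n+1}/a_n and simplify:
a_{n+1}/a_n = (n + 1)/(6*n)
Take the limit as n -> infinity: L = 1/6.
Since L = 1/6 < 1, the ratio test implies the series converges.

converges


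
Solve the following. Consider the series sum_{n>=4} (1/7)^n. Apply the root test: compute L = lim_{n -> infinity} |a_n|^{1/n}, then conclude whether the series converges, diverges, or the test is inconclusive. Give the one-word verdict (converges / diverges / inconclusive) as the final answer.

Let a_n denote the general term. Form |a_n|^(1/n) and simplify:
|a_n|^(1/n) = 1/7
Take the limit as n -> infinity: L = 1/7.
Since L = 1/7 < 1, the root test implies convergence.

converges


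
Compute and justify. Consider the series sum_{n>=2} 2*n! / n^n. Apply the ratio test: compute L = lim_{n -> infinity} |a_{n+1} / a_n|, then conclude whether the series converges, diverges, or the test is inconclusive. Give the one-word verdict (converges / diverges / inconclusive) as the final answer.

Let a_n denote the general term. Form the ratio a_{n+1}/a_n and simplify:
a_{n+1}/a_n = (n/(n + 1))^n
Take the limit as n -> infinity: L = exp(-1).
Since L = exp(-1) < 1, the ratio test implies the series converges.

converges


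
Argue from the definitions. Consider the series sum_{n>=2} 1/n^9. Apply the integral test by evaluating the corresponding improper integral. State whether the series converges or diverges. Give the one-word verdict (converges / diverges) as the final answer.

Let f(x) = x^(-9). Then f is positive, continuous, and decreasing on [2, infinity), so the integral test applies.
Compute the improper integral int_{2}^infinity f(x) dx:
  antiderivative F(x) = -1/(8*x^8).
  As x -> infinity, F(x) -> 0 (since p = 9 > 1).
  So int = F(infinity) - F(2) = 0 - (-1/2048) = 1/2048.
  Finite, so by the integral test, the series converges.

converges


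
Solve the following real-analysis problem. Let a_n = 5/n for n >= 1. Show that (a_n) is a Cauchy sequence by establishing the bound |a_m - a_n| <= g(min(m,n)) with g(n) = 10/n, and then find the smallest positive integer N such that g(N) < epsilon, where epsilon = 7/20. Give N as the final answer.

For any m, n >= 1, by the triangle inequality:
|a_m - a_n| = |5/m - 5/n| <= 5*1/m + 5*1/n <= 10/min(m,n).
So g(n) = 10/n bounds the Cauchy difference. Since g(n) -> 0, (a_n) is Cauchy.
Now solve g(N) < 7/20: 10/N < 7/20 <=> N > 10 / (7/20) = 200/7.
The smallest integer strictly greater than 200/7 is N = 29.
Check: g(29) = 10/29 = 10/29 < 7/20; g(28) = 5/14 >= 7/20. So N = 29.

29


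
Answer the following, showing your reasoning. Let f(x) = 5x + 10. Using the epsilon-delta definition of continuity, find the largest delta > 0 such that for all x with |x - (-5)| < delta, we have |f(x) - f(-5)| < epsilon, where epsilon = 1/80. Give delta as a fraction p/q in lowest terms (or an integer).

We compute f(-5) = 5*(-5) + 10 = -15.
|f(x) - f(-5)| = |5x + 10 - (-15)| = |5(x - (-5))| = 5|x - (-5)|.
We need 5|x - (-5)| < 1/80, i.e. |x - (-5)| < 1/80 / 5 = 1/400.
So any delta <= 1/400 works. Conversely, if delta > 1/400, then x = -5 + 1/400 satisfies |x - (-5)| = 1/400 < delta but |f(x) - f(-5)| = 5 * 1/400 = 1/80, which is not < 1/80; so no larger delta works.
Hence the largest such delta is 1/400.

1/400


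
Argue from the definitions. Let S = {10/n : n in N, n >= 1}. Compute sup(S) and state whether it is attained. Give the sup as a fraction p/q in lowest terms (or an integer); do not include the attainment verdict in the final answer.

Analysis:
- Values: 10, 5, 10/3, 5/2, ... strictly decreasing.
- The maximum is 10 (n=1); sup = 10 (attained).
- The set is bounded below by 0; 10/n -> 0 so 0 is the greatest lower bound.
- 0 is not in the set, so inf = 0 is not attained.
Conclusion: sup(S) = 10, attained in S.

10


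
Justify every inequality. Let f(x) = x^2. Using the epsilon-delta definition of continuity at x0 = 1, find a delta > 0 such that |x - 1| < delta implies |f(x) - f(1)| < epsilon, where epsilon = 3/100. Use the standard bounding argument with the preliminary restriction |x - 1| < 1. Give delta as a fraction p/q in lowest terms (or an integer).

Factor: |x^2 - (1)^2| = |x - 1| * |x + 1|.
Impose |x - 1| < 1 first. Then |x + 1| = |(x - 1) + 2*(1)| <= |x - 1| + 2*|1| < 1 + 2 = 3.
So |x^2 - (1)^2| < delta * 3.
We need delta * 3 <= 3/100, i.e. delta <= 3/100/3 = 1/100.
Since 1/100 < 1, this is tighter than 1; take delta = 1/100.
So delta = 1/100 works.

1/100


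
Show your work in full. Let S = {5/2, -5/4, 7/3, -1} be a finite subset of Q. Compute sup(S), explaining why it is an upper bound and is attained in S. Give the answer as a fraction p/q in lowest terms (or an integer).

S is finite, so sup(S) = max(S).
Sorted decreasing:
5/2, 7/3, -1, -5/4
The extremum is 5/2.
For every x in S, x <= 5/2. And 5/2 is in S, so it is attained.
Therefore sup(S) = 5/2.

5/2


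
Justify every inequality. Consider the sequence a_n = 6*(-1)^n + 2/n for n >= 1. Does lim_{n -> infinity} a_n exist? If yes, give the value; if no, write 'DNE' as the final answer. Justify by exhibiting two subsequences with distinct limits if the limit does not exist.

Examine the behaviour of a_n along subsequences.
a_{2k} = 6 + 2/(2k) -> 6. a_{2k+1} = -6 + 2/(2k+1) -> -6.
Since these two subsequential limits are 6 and -6, distinct, the full sequence cannot converge (a convergent sequence has all subsequences tending to the same limit). So lim a_n does not exist.

DNE


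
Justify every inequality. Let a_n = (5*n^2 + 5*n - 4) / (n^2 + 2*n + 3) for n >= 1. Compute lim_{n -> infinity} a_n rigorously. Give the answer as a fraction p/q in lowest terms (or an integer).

Divide numerator and denominator by n^2, the highest power:
numerator / n^2 = 5 + 5/n - 4/n^2
denominator / n^2 = 1 + 2/n + 3/n^2
As n -> infinity, all terms of the form c/n^k (k >= 1) tend to 0.
So numerator / n^2 -> 5 and denominator / n^2 -> 1.
Therefore lim a_n = 5.

5


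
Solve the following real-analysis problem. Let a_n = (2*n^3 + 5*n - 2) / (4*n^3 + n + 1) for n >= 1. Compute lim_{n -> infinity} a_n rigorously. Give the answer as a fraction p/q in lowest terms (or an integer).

Divide numerator and denominator by n^3, the highest power:
numerator / n^3 = 2 + 5/n^2 - 2/n^3
denominator / n^3 = 4 + n^(-2) + n^(-3)
As n -> infinity, all terms of the form c/n^k (k >= 1) tend to 0.
So numerator / n^3 -> 2 and denominator / n^3 -> 4.
Therefore lim a_n = 1/2.

1/2


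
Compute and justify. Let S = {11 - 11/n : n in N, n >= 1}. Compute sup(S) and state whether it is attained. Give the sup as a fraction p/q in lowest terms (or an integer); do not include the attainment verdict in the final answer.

Analysis:
- Values: 0, 11/2, 22/3, 33/4, ... strictly increasing.
- Minimum is 0 (n=1); inf = 0 (attained).
- 11 - 11/n -> 11 from below; sup = 11, not attained.
Conclusion: sup(S) = 11, not attained in S.

11


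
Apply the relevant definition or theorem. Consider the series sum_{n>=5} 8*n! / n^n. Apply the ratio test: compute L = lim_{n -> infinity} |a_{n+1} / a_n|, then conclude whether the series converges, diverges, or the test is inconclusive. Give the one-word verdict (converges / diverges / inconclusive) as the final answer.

Let a_n denote the general term. Form the ratio a_{n+1}/a_n and simplify:
a_{n+1}/a_n = (n/(n + 1))^n
Take the limit as n -> infinity: L = exp(-1).
Since L = exp(-1) < 1, the ratio test implies the series converges.

converges


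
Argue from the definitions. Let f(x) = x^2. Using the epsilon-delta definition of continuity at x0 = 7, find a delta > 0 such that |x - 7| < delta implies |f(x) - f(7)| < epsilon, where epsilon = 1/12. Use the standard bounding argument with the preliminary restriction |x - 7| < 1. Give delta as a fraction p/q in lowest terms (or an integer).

Factor: |x^2 - (7)^2| = |x - 7| * |x + 7|.
Impose |x - 7| < 1 first. Then |x + 7| = |(x - 7) + 2*(7)| <= |x - 7| + 2*|7| < 1 + 14 = 15.
So |x^2 - (7)^2| < delta * 15.
We need delta * 15 <= 1/12, i.e. delta <= 1/12/15 = 1/180.
Since 1/180 < 1, this is tighter than 1; take delta = 1/180.
So delta = 1/180 works.

1/180


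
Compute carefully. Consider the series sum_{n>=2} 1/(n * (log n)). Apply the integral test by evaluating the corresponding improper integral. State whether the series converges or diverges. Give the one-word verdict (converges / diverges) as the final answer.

Let f(x) = 1/(x*log(x)). Then f is positive, continuous, and decreasing on [2, infinity), so the integral test applies.
Compute the improper integral int_{2}^infinity f(x) dx:
  antiderivative F(x) = log(log(x)).
  F(x) = log(log(x)) -> infinity as x -> infinity. The integral diverges, so by the integral test, the series diverges.

diverges


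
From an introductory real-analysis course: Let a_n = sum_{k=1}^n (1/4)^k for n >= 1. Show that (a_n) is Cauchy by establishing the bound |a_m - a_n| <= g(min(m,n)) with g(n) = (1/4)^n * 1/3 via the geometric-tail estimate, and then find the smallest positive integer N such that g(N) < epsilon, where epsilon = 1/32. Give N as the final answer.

For m > n >= 1: |a_m - a_n| = sum_{k=n+1}^m (1/4)^k < sum_{k=n+1}^infinity (1/4)^k = (1/4)^(n+1) / (1 - 1/4) = (1/4)^n * (1/4) * (4/3) = (1/4)^n * 1/3.
So g(n) = (1/4)^n / 3. Since g(n) -> 0, (a_n) is Cauchy.
Now solve g(N) < 1/32: (1/4)^N / 3 < 1/32 <=> 4^N > 1 / (3 * 1/32) = 32/3.
Check powers of 4: 4^1 = 4 <= 32/3, 4^2 = 16 > 32/3.
So the smallest such N is 2. Check: g(2) = 1/(3 * 16) = 1/48 < 1/32.

2


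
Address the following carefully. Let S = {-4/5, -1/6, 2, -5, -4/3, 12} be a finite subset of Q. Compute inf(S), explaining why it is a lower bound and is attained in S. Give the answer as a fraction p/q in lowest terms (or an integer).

S is finite, so inf(S) = min(S).
Sorted increasing:
-5, -4/3, -4/5, -1/6, 2, 12
The extremum is -5.
For every x in S, x >= -5. And -5 is in S, so it is attained.
Therefore inf(S) = -5.

-5


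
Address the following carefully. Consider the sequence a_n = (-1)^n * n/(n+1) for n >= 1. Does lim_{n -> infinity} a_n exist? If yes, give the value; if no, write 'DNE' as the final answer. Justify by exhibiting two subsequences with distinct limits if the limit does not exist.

Examine the behaviour of a_n along subsequences.
a_{2k} = 2k/(2k+1) -> 1. a_{2k+1} = -(2k+1)/(2k+2) -> -1.
Since these two subsequential limits are 1 and -1, distinct, the full sequence cannot converge (a convergent sequence has all subsequences tending to the same limit). So lim a_n does not exist.

DNE


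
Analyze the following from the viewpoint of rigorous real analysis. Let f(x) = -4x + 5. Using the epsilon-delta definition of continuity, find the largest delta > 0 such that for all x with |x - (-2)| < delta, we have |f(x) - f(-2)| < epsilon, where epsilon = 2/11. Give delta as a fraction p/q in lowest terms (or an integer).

We compute f(-2) = -4*(-2) + 5 = 13.
|f(x) - f(-2)| = |-4x + 5 - (13)| = |-4(x - (-2))| = 4|x - (-2)|.
We need 4|x - (-2)| < 2/11, i.e. |x - (-2)| < 2/11 / 4 = 1/22.
So any delta <= 1/22 works. Conversely, if delta > 1/22, then x = -2 + 1/22 satisfies |x - (-2)| = 1/22 < delta but |f(x) - f(-2)| = 4 * 1/22 = 2/11, which is not < 2/11; so no larger delta works.
Hence the largest such delta is 1/22.

1/22


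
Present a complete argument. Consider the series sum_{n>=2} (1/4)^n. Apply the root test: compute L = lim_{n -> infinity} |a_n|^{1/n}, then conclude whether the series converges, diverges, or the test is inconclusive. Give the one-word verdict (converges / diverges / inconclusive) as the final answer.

Let a_n denote the general term. Form |a_n|^(1/n) and simplify:
|a_n|^(1/n) = 1/4
Take the limit as n -> infinity: L = 1/4.
Since L = 1/4 < 1, the root test implies convergence.

converges


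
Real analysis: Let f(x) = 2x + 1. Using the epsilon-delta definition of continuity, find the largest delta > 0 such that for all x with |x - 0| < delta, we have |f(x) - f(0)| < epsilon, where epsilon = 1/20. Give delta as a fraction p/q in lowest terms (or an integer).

We compute f(0) = 2*(0) + 1 = 1.
|f(x) - f(0)| = |2x + 1 - (1)| = |2(x - 0)| = 2|x - 0|.
We need 2|x - 0| < 1/20, i.e. |x - 0| < 1/20 / 2 = 1/40.
So any delta <= 1/40 works. Conversely, if delta > 1/40, then x = 0 + 1/40 satisfies |x - 0| = 1/40 < delta but |f(x) - f(0)| = 2 * 1/40 = 1/20, which is not < 1/20; so no larger delta works.
Hence the largest such delta is 1/40.

1/40


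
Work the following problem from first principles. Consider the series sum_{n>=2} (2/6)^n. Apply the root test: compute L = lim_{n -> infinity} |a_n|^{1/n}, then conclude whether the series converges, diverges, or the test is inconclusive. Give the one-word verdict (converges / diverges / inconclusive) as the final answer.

Let a_n denote the general term. Form |a_n|^(1/n) and simplify:
|a_n|^(1/n) = 1/3
Take the limit as n -> infinity: L = 1/3.
Since L = 1/3 < 1, the root test implies convergence.

converges


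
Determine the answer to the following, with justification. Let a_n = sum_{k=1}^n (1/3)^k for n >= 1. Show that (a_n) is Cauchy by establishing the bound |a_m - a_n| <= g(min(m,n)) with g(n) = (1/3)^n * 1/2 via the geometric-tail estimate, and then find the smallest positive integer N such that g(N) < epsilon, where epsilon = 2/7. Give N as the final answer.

For m > n >= 1: |a_m - a_n| = sum_{k=n+1}^m (1/3)^k < sum_{k=n+1}^infinity (1/3)^k = (1/3)^(n+1) / (1 - 1/3) = (1/3)^n * (1/3) * (3/2) = (1/3)^n * 1/2.
So g(n) = (1/3)^n / 2. Since g(n) -> 0, (a_n) is Cauchy.
Now solve g(N) < 2/7: (1/3)^N / 2 < 2/7 <=> 3^N > 1 / (2 * 2/7) = 7/4.
Check powers of 3: 3^0 = 1 <= 7/4, 3^1 = 3 > 7/4.
So the smallest such N is 1. Check: g(1) = 1/(2 * 3) = 1/6 < 2/7.

1


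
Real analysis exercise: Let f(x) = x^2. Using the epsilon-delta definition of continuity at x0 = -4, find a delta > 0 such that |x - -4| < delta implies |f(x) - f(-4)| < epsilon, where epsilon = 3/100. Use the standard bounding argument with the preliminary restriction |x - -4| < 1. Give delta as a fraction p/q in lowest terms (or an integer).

Factor: |x^2 - (-4)^2| = |x - -4| * |x + -4|.
Impose |x - -4| < 1 first. Then |x + -4| = |(x - -4) + 2*(-4)| <= |x - -4| + 2*|-4| < 1 + 8 = 9.
So |x^2 - (-4)^2| < delta * 9.
We need delta * 9 <= 3/100, i.e. delta <= 3/100/9 = 1/300.
Since 1/300 < 1, this is tighter than 1; take delta = 1/300.
So delta = 1/300 works.

1/300


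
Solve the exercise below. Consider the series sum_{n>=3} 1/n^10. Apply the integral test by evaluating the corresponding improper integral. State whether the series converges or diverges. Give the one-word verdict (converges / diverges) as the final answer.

Let f(x) = x^(-10). Then f is positive, continuous, and decreasing on [3, infinity), so the integral test applies.
Compute the improper integral int_{3}^infinity f(x) dx:
  antiderivative F(x) = -1/(9*x^9).
  As x -> infinity, F(x) -> 0 (since p = 10 > 1).
  So int = F(infinity) - F(3) = 0 - (-1/177147) = 1/177147.
  Finite, so by the integral test, the series converges.

converges


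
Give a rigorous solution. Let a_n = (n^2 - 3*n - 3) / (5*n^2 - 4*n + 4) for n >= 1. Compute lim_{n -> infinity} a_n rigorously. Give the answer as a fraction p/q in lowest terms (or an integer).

Divide numerator and denominator by n^2, the highest power:
numerator / n^2 = 1 - 3/n - 3/n^2
denominator / n^2 = 5 - 4/n + 4/n^2
As n -> infinity, all terms of the form c/n^k (k >= 1) tend to 0.
So numerator / n^2 -> 1 and denominator / n^2 -> 5.
Therefore lim a_n = 1/5.

1/5


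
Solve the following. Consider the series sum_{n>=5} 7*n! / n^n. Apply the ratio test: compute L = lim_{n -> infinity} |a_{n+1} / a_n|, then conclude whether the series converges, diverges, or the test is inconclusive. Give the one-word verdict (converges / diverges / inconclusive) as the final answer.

Let a_n denote the general term. Form the ratio a_{n+1}/a_n and simplify:
a_{n+1}/a_n = (n/(n + 1))^n
Take the limit as n -> infinity: L = exp(-1).
Since L = exp(-1) < 1, the ratio test implies the series converges.

converges


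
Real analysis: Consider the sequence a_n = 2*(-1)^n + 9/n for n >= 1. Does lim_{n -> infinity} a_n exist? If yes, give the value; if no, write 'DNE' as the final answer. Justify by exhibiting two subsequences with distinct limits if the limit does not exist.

Examine the behaviour of a_n along subsequences.
a_{2k} = 2 + 9/(2k) -> 2. a_{2k+1} = -2 + 9/(2k+1) -> -2.
Since these two subsequential limits are 2 and -2, distinct, the full sequence cannot converge (a convergent sequence has all subsequences tending to the same limit). So lim a_n does not exist.

DNE


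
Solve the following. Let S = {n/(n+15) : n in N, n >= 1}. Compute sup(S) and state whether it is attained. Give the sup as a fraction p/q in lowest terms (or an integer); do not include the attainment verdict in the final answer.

Analysis:
- Values: 1/16, 2/17, 1/6, 4/19, ... strictly increasing.
- Minimum is 1/16 (n=1); inf = 1/16 (attained).
- n/(n+15) = 1 - 15/(n+15) -> 1 from below as n -> infinity, and never equals 1.
- So sup = 1 (not attained).
Conclusion: sup(S) = 1, not attained in S.

1


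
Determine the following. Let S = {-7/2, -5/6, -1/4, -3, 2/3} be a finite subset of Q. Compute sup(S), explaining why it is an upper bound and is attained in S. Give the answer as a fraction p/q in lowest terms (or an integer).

S is finite, so sup(S) = max(S).
Sorted decreasing:
2/3, -1/4, -5/6, -3, -7/2
The extremum is 2/3.
For every x in S, x <= 2/3. And 2/3 is in S, so it is attained.
Therefore sup(S) = 2/3.

2/3


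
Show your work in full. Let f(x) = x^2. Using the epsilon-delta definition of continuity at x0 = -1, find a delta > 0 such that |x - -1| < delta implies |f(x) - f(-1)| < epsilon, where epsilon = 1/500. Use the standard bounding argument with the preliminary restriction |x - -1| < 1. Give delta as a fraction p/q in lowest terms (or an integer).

Factor: |x^2 - (-1)^2| = |x - -1| * |x + -1|.
Impose |x - -1| < 1 first. Then |x + -1| = |(x - -1) + 2*(-1)| <= |x - -1| + 2*|-1| < 1 + 2 = 3.
So |x^2 - (-1)^2| < delta * 3.
We need delta * 3 <= 1/500, i.e. delta <= 1/500/3 = 1/1500.
Since 1/1500 < 1, this is tighter than 1; take delta = 1/1500.
So delta = 1/1500 works.

1/1500


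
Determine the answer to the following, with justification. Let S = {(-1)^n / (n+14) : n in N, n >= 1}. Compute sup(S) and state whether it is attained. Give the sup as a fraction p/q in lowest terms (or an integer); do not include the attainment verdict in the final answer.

Analysis:
- Values: -1/15, 1/16, -1/17, 1/18, -1/19, ...
- Positive terms (even n): 1/(2+14), 1/(4+14), ... decreasing -> max = 1/16 (n=2).
- Negative terms (odd n): -1/(1+14), -1/(3+14), ... increasing -> min = -1/15 (n=1).
- So sup = 1/16 (attained at n=2); inf = -1/15 (attained at n=1).
Conclusion: sup(S) = 1/16, attained in S.

1/16


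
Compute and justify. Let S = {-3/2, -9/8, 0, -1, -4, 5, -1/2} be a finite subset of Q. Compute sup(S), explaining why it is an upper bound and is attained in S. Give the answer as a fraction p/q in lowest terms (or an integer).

S is finite, so sup(S) = max(S).
Sorted decreasing:
5, 0, -1/2, -1, -9/8, -3/2, -4
The extremum is 5.
For every x in S, x <= 5. And 5 is in S, so it is attained.
Therefore sup(S) = 5.

5


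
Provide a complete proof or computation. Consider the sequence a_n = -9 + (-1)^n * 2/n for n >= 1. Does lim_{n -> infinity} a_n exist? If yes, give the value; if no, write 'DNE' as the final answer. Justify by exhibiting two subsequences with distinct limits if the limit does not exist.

Examine the behaviour of a_n along subsequences.
Even-n subsequence a_{2k} = -9 + 2/(2k) -> -9. Odd-n subsequence a_{2k+1} = -9 - 2/(2k+1) -> -9. Both tend to -9, which suggests the limit is -9; verify directly.
|a_n - (-9)| = |(-1)^n * 2/n| = 2/n for every n >= 1.
Given epsilon > 0, choose a positive integer N > 2/epsilon. Then for all n >= N, |a_n - (-9)| = 2/n <= 2/N < epsilon.
So by the definition of the limit, lim a_n exists and equals -9.

-9


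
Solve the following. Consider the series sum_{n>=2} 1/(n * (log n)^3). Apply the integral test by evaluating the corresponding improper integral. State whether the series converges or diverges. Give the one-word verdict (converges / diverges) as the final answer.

Let f(x) = 1/(x*log(x)^3). Then f is positive, continuous, and decreasing on [2, infinity), so the integral test applies.
Compute the improper integral int_{2}^infinity f(x) dx:
  antiderivative F(x) = -1/(2*log(x)^2).
  F(x) -> 0 as x -> infinity.  int = 0 - F(2) = 1/(2*log(2)^2) < infinity. By the integral test, the series converges.

converges


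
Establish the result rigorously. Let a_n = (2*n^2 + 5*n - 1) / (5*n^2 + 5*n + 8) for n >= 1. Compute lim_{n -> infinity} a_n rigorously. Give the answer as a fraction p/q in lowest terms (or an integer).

Divide numerator and denominator by n^2, the highest power:
numerator / n^2 = 2 + 5/n - 1/n^2
denominator / n^2 = 5 + 5/n + 8/n^2
As n -> infinity, all terms of the form c/n^k (k >= 1) tend to 0.
So numerator / n^2 -> 2 and denominator / n^2 -> 5.
Therefore lim a_n = 2/5.

2/5


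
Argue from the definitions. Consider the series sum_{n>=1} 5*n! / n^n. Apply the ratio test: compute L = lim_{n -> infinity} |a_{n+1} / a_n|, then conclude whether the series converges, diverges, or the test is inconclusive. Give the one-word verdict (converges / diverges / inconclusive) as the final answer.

Let a_n denote the general term. Form the ratio a_{n+1}/a_n and simplify:
a_{n+1}/a_n = (n/(n + 1))^n
Take the limit as n -> infinity: L = exp(-1).
Since L = exp(-1) < 1, the ratio test implies the series converges.

converges


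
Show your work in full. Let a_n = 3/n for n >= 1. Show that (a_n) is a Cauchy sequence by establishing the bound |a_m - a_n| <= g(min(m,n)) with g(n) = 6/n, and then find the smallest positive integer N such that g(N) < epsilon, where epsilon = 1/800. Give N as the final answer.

For any m, n >= 1, by the triangle inequality:
|a_m - a_n| = |3/m - 3/n| <= 3*1/m + 3*1/n <= 6/min(m,n).
So g(n) = 6/n bounds the Cauchy difference. Since g(n) -> 0, (a_n) is Cauchy.
Now solve g(N) < 1/800: 6/N < 1/800 <=> N > 6 / (1/800) = 4800.
The smallest integer strictly greater than 4800 is N = 4801.
Check: g(4801) = 6/4801 = 6/4801 < 1/800; g(4800) = 1/800 >= 1/800. So N = 4801.

4801
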